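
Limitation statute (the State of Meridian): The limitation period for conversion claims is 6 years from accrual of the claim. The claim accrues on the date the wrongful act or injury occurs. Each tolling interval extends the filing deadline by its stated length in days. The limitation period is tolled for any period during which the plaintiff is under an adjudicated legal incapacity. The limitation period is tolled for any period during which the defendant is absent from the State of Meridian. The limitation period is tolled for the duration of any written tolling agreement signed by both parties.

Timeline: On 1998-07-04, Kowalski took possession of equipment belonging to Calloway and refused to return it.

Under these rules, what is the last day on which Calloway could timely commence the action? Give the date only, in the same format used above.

The limitation period began to run on 1998-07-04.
Adding the 6 years base period to 1998-07-04 gives a deadline of 2004-07-04, before any tolling.

2004-07-04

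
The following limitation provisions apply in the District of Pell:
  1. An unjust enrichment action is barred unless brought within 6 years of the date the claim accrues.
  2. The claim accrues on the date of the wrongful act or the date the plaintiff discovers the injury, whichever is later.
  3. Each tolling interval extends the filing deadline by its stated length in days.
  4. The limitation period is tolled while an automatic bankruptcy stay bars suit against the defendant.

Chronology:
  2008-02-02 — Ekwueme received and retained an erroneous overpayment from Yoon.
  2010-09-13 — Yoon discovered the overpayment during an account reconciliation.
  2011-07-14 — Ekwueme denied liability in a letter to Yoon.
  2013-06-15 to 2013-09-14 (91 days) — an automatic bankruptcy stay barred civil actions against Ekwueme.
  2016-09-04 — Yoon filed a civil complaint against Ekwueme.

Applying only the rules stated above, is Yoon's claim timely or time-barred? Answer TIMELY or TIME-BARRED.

Taking the later of the act (2008-02-02) and discovery (2010-09-13), the claim accrued on 2010-09-13.
Adding the 6 years base period to 2010-09-13 gives a deadline of 2016-09-13, before any tolling.
The automatic bankruptcy stay from 2013-06-15 to 2013-09-14 tolled the period for 91 days, extending the deadline to 2016-12-13.
The other events in the timeline have no effect on the limitation period under the stated rules.
Filing on 2016-09-04 beat the 2016-12-13 deadline — the action is timely.

TIMELY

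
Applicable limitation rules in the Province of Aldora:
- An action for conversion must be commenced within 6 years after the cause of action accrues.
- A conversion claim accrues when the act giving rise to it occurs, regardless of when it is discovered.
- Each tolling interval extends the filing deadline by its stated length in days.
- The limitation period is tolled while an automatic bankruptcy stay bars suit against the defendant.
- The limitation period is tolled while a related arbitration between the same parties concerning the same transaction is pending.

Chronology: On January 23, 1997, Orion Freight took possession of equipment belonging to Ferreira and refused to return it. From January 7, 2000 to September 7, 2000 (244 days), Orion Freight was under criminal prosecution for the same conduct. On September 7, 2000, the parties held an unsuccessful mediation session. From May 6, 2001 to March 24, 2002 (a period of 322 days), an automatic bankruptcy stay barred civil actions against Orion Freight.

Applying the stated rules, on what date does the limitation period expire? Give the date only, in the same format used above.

The cause of action accrued on January 23, 1997, the date of the act.
The untolled deadline — 6 years after January 23, 1997 — is January 23, 2003.
The period was tolled for 322 days by the automatic bankruptcy stay (May 6, 2001 to March 24, 2002), pushing the deadline to December 11, 2003.
No stated provision tolls the period for a criminal prosecution, so the interval from January 7, 2000 to September 7, 2000 has no effect on the deadline.
The other events in the timeline have no effect on the limitation period under the stated rules.

December 11, 2003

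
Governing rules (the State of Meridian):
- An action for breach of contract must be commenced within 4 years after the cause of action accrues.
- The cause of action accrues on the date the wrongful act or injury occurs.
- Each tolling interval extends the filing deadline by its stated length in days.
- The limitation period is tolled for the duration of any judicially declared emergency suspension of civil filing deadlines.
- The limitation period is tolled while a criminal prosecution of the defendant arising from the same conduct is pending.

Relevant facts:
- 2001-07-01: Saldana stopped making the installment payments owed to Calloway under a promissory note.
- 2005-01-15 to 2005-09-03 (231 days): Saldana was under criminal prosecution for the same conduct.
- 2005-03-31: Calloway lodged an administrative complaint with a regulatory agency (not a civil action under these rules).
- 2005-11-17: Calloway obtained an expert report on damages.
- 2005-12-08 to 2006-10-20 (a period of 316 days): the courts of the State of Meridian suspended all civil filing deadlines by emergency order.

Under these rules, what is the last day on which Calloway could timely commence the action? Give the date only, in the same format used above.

The cause of action accrued on 2001-07-01, the date of the act.
Adding the 4 years base period to 2001-07-01 gives a deadline of 2005-07-01, before any tolling.
The period was tolled for 231 days by the pending criminal prosecution (2005-01-15 to 2005-09-03), pushing the deadline to 2006-02-17.
The period was tolled for 316 days by the emergency suspension of filing deadlines (2005-12-08 to 2006-10-20), pushing the deadline to 2006-12-30.
The other events in the timeline have no effect on the limitation period under the stated rules.

2006-12-30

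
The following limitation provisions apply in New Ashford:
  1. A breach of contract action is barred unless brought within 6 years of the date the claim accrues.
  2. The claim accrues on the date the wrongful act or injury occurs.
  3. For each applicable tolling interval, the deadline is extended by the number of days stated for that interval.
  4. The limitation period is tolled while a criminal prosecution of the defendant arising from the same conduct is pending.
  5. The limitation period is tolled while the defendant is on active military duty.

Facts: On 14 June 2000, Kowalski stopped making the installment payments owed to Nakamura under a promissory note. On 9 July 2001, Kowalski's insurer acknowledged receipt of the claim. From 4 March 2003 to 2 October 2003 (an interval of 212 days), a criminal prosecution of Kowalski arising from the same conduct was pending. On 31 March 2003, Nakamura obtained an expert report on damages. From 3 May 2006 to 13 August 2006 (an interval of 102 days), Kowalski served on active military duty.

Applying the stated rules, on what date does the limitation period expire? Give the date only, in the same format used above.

The claim accrued on 14 June 2000, the date of the act.
The untolled deadline — 6 years after 14 June 2000 — is 14 June 2006.
The period was tolled for 212 days by the pending criminal prosecution (4 March 2003 to 2 October 2003), pushing the deadline to 12 January 2007.
The defendant's active military service from 3 May 2006 to 13 August 2006 tolled the period for 102 days, extending the deadline to 24 April 2007.
None of the other events listed affects the running of the period under the stated rules.

24 April 2007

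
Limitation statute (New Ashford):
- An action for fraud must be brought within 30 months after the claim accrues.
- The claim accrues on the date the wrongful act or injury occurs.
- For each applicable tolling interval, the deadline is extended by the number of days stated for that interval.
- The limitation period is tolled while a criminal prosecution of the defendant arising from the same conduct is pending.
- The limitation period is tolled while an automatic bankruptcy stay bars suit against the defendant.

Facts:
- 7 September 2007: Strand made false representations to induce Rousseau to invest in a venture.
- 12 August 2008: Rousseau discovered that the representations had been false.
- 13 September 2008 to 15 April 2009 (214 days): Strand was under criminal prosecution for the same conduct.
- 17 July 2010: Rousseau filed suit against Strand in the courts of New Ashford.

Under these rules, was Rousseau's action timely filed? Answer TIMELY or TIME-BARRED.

The claim accrued on 7 September 2007, when the wrongful act occurred; under the stated occurrence rule the 12 August 2008 discovery does not delay accrual.
Adding the 30 months base period to 7 September 2007 gives a deadline of 7 March 2010, before any tolling.
Because the pending criminal prosecution ran from 13 September 2008 to 15 April 2009, the deadline is extended by 214 days to 7 October 2010.
Filing on 17 July 2010 beat the 7 October 2010 deadline — the action is timely.

TIMELY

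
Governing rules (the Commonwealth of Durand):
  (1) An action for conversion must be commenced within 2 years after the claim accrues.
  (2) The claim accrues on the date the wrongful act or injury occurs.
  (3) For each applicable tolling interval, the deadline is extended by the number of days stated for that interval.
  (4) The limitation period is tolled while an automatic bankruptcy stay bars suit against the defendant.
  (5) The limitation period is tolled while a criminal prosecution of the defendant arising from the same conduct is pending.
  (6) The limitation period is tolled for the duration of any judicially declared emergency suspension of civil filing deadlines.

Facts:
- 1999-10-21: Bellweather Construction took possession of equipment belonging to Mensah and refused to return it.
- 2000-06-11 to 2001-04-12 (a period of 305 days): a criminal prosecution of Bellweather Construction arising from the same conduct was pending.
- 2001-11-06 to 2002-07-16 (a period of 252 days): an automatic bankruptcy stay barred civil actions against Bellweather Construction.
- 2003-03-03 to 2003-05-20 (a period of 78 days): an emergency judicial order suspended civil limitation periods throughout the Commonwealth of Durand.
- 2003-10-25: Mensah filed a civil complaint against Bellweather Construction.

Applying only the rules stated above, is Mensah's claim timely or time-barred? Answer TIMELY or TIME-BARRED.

TIME-BARRED

The claim accrued on 1999-10-21, the date of the act.
Adding the 2 years base period to 1999-10-21 gives a deadline of 2001-10-21, before any tolling.
The period was tolled for 305 days by the pending criminal prosecution (2000-06-11 to 2001-04-12), pushing the deadline to 2002-08-22.
The automatic bankruptcy stay from 2001-11-06 to 2002-07-16 tolled the period for 252 days, extending the deadline to 2003-05-01.
Because the emergency suspension of filing deadlines ran from 2003-03-03 to 2003-05-20, the deadline is extended by 78 days to 2003-07-18.
Filing on 2003-10-25 missed the 2003-07-18 deadline — the action is time-barred.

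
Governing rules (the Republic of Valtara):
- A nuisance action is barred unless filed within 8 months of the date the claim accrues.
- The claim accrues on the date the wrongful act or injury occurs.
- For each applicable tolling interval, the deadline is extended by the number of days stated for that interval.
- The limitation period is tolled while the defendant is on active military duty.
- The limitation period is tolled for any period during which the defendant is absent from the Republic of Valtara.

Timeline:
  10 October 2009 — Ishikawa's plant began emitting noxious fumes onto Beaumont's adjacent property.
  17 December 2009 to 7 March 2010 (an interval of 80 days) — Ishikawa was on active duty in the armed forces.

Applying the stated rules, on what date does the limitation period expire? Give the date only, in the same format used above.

The claim accrued on 10 October 2009, when the wrongful act occurred.
Adding the 8 months base period to 10 October 2009 gives a deadline of 10 June 2010, before any tolling.
The period was tolled for 80 days by the defendant's active military service (17 December 2009 to 7 March 2010), pushing the deadline to 29 August 2010.

29 August 2010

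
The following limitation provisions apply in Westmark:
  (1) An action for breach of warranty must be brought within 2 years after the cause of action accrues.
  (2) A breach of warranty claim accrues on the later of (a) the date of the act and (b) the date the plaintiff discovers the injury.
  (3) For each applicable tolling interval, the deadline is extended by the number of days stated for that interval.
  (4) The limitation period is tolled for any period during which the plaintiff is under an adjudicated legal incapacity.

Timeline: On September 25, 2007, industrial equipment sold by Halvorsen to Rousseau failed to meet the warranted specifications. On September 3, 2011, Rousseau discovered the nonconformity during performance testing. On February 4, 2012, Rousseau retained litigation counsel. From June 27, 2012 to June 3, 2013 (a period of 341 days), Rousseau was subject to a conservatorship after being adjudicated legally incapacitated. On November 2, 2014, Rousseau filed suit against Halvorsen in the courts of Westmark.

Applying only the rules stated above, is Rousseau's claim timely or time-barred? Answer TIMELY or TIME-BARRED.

TIME-BARRED

Taking the later of the act (September 25, 2007) and discovery (September 3, 2011), the claim accrued on September 3, 2011.
2 years from September 3, 2011 is September 3, 2013.
The period was tolled for 341 days by the plaintiff's legal incapacity (June 27, 2012 to June 3, 2013), pushing the deadline to August 10, 2014.
The other events in the timeline have no effect on the limitation period under the stated rules.
Rousseau filed on November 2, 2014, after the August 10, 2014 deadline, so the action is time-barred.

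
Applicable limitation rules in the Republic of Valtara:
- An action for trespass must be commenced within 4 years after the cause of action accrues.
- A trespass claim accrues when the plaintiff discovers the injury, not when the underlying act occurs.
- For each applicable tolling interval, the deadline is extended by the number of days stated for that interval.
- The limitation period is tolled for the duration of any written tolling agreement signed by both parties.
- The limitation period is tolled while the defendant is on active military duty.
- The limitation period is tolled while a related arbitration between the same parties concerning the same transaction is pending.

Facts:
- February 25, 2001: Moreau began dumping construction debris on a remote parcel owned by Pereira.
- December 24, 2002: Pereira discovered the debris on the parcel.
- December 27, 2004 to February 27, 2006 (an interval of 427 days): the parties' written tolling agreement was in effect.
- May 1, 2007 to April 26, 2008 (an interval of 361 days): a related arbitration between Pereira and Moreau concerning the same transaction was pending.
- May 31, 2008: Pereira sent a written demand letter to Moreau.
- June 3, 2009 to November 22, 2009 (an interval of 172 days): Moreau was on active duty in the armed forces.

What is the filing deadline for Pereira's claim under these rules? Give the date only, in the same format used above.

The claim did not accrue until Pereira discovered the injury on December 24, 2002; the February 25, 2001 act date does not start the clock under the stated rule.
Adding the 4 years base period to December 24, 2002 gives a deadline of December 24, 2006, before any tolling.
The written tolling agreement from December 27, 2004 to February 27, 2006 tolled the period for 427 days, extending the deadline to February 24, 2008.
The pending related arbitration from May 1, 2007 to April 26, 2008 tolled the period for 361 days, extending the deadline to February 19, 2009.
By the time the defendant's active military service began on June 3, 2009, the limitation period had already expired on February 19, 2009; that interval cannot revive it.
The other events in the timeline have no effect on the limitation period under the stated rules.

February 19, 2009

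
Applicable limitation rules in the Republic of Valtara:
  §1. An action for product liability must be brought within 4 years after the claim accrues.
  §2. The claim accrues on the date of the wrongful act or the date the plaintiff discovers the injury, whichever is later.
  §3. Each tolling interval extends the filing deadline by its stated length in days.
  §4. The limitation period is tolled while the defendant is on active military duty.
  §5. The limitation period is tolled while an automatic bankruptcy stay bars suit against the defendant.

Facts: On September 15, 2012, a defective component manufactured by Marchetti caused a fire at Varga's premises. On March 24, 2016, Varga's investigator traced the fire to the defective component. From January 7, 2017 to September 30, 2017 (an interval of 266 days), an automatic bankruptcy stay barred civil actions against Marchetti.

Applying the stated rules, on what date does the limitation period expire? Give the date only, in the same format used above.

December 15, 2020

The claim accrued on March 24, 2016 — the later of the September 15, 2012 act and the March 24, 2016 discovery.
4 years from March 24, 2016 is March 24, 2020.
Because the automatic bankruptcy stay ran from January 7, 2017 to September 30, 2017, the deadline is extended by 266 days to December 15, 2020.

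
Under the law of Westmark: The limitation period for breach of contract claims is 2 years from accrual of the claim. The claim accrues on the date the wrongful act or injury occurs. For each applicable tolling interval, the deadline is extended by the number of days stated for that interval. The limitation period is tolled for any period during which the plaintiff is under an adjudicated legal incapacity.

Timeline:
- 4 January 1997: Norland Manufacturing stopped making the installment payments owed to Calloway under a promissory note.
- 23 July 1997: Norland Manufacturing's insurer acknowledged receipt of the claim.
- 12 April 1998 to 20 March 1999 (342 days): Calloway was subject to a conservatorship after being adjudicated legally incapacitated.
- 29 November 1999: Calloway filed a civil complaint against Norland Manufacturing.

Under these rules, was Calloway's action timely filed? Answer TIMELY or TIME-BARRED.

TIMELY

The limitation period began to run on 4 January 1997.
The untolled deadline — 2 years after 4 January 1997 — is 4 January 1999.
Because the plaintiff's legal incapacity ran from 12 April 1998 to 20 March 1999, the deadline is extended by 342 days to 12 December 1999.
None of the other events listed affects the running of the period under the stated rules.
Filing on 29 November 1999 beat the 12 December 1999 deadline — the action is timely.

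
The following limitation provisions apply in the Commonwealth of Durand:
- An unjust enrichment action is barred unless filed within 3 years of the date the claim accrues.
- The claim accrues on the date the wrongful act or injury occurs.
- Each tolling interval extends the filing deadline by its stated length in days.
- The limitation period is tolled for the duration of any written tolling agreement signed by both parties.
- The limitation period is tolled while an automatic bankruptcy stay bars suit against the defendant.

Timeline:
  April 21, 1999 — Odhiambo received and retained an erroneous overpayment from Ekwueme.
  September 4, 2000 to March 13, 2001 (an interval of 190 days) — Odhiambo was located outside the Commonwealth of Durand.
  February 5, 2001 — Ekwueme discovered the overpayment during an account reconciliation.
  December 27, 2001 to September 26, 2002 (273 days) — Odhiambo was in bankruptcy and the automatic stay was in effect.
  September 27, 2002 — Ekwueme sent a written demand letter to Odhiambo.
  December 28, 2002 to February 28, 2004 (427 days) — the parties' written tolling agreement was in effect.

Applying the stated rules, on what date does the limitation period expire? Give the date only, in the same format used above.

The claim accrued on April 21, 1999, when the wrongful act occurred; under the stated occurrence rule the February 5, 2001 discovery does not delay accrual.
3 years from April 21, 1999 is April 21, 2002.
The automatic bankruptcy stay from December 27, 2001 to September 26, 2002 tolled the period for 273 days, extending the deadline to January 19, 2003.
Because the written tolling agreement ran from December 28, 2002 to February 28, 2004, the deadline is extended by 427 days to March 21, 2004.
The defendant's absence from the jurisdiction from September 4, 2000 to March 13, 2001 does not toll the period, because no stated rule makes the defendant's absence a tolling event.
Nothing else in the chronology tolls or restarts the period.

March 21, 2004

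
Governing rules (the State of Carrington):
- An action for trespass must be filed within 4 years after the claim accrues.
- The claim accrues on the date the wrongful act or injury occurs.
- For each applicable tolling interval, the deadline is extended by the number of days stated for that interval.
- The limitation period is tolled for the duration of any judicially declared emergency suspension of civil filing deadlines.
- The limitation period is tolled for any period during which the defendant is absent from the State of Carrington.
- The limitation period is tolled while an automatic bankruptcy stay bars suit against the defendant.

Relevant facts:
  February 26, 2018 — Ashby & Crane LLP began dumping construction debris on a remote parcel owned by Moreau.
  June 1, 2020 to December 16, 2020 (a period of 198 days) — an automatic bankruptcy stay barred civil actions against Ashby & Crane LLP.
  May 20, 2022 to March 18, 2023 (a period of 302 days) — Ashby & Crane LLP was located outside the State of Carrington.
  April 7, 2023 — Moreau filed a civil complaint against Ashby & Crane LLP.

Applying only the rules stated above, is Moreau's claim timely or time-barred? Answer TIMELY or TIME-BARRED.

TIMELY

The limitation period began to run on February 26, 2018.
Adding the 4 years base period to February 26, 2018 gives a deadline of February 26, 2022, before any tolling.
The automatic bankruptcy stay from June 1, 2020 to December 16, 2020 tolled the period for 198 days, extending the deadline to September 12, 2022.
Because the defendant's absence from the jurisdiction ran from May 20, 2022 to March 18, 2023, the deadline is extended by 302 days to July 11, 2023.
Filing on April 7, 2023 beat the July 11, 2023 deadline — the action is timely.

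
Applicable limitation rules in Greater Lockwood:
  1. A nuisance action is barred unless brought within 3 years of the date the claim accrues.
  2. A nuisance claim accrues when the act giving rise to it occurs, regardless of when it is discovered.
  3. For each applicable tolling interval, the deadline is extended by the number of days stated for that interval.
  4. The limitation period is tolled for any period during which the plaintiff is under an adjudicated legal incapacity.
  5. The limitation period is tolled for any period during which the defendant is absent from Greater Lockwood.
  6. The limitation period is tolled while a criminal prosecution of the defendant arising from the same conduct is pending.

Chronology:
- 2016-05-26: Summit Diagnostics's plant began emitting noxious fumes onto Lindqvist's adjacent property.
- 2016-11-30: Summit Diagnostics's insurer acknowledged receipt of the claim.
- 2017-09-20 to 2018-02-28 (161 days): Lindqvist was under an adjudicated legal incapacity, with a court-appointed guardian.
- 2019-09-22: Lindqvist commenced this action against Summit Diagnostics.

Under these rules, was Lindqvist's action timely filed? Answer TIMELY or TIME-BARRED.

TIMELY

The limitation period began to run on 2016-05-26.
3 years from 2016-05-26 is 2019-05-26.
The period was tolled for 161 days by the plaintiff's legal incapacity (2017-09-20 to 2018-02-28), pushing the deadline to 2019-11-03.
Nothing else in the chronology tolls or restarts the period.
The 2019-09-22 filing precedes the 2019-11-03 deadline; the claim is timely.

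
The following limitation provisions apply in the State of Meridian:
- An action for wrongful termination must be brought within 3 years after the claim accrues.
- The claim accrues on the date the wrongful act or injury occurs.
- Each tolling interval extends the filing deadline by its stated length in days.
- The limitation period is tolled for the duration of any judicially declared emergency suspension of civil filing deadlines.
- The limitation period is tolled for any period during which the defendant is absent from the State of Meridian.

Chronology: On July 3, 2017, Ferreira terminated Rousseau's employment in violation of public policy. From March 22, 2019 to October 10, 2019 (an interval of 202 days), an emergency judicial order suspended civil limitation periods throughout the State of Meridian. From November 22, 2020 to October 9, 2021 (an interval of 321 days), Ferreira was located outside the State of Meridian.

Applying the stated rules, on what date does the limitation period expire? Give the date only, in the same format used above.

The limitation period began to run on July 3, 2017.
3 years from July 3, 2017 is July 3, 2020.
The emergency suspension of filing deadlines from March 22, 2019 to October 10, 2019 tolled the period for 202 days, extending the deadline to January 21, 2021.
The defendant's absence from the jurisdiction from November 22, 2020 to October 9, 2021 tolled the period for 321 days, extending the deadline to December 8, 2021.

December 8, 2021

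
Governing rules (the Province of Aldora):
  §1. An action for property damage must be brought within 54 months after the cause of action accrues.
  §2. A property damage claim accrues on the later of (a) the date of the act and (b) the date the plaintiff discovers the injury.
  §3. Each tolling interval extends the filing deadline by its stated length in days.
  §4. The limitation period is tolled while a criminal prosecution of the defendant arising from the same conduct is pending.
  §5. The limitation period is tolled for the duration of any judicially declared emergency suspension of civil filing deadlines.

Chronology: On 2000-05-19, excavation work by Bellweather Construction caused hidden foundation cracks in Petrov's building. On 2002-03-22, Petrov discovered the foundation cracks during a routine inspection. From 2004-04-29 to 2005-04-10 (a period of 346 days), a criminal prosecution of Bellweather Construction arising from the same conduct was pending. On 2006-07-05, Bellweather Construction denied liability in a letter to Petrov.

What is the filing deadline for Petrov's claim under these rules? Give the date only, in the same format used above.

Taking the later of the act (2000-05-19) and discovery (2002-03-22), the claim accrued on 2002-03-22.
Adding the 54 months base period to 2002-03-22 gives a deadline of 2006-09-22, before any tolling.
Because the pending criminal prosecution ran from 2004-04-29 to 2005-04-10, the deadline is extended by 346 days to 2007-09-03.
The other events in the timeline have no effect on the limitation period under the stated rules.

2007-09-03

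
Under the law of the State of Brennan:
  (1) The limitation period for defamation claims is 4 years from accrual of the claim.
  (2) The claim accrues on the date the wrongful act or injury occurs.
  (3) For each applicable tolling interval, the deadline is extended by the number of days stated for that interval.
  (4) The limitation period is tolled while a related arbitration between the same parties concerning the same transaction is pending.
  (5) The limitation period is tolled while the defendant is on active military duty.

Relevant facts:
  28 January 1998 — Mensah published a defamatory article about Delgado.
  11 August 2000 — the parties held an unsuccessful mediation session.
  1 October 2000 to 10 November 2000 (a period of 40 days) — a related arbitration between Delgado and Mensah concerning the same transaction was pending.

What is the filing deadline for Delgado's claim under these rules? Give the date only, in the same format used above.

The claim accrued on 28 January 1998, the date of the act.
Adding the 4 years base period to 28 January 1998 gives a deadline of 28 January 2002, before any tolling.
Because the pending related arbitration ran from 1 October 2000 to 10 November 2000, the deadline is extended by 40 days to 9 March 2002.
Nothing else in the chronology tolls or restarts the period.

9 March 2002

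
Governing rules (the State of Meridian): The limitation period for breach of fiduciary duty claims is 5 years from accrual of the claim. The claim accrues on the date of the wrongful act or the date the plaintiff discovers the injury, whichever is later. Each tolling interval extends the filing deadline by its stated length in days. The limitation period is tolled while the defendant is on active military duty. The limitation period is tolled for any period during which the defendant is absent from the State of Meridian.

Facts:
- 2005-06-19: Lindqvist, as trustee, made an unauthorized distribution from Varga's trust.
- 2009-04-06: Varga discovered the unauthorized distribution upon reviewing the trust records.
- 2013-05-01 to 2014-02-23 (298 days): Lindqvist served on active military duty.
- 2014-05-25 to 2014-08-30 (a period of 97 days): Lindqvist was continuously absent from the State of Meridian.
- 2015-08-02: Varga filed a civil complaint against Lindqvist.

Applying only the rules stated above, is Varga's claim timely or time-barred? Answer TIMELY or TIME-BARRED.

The claim accrued on 2009-04-06 — the later of the 2005-06-19 act and the 2009-04-06 discovery.
5 years from 2009-04-06 is 2014-04-06.
The period was tolled for 298 days by the defendant's active military service (2013-05-01 to 2014-02-23), pushing the deadline to 2015-01-29.
The period was tolled for 97 days by the defendant's absence from the jurisdiction (2014-05-25 to 2014-08-30), pushing the deadline to 2015-05-06.
The 2015-08-02 filing falls after the 2015-05-06 deadline; the claim is time-barred.

TIME-BARRED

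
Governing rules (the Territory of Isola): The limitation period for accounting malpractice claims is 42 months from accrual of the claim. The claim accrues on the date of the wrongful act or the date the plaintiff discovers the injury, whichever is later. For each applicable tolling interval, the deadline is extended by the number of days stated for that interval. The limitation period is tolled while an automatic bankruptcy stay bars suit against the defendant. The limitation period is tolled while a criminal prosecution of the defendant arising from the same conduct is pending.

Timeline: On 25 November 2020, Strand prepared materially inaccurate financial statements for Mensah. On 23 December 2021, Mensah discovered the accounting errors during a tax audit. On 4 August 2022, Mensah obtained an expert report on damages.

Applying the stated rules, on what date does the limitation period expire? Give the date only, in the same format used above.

Taking the later of the act (25 November 2020) and discovery (23 December 2021), the claim accrued on 23 December 2021.
42 months from 23 December 2021 is 23 June 2025.
None of the other events listed affects the running of the period under the stated rules.

23 June 2025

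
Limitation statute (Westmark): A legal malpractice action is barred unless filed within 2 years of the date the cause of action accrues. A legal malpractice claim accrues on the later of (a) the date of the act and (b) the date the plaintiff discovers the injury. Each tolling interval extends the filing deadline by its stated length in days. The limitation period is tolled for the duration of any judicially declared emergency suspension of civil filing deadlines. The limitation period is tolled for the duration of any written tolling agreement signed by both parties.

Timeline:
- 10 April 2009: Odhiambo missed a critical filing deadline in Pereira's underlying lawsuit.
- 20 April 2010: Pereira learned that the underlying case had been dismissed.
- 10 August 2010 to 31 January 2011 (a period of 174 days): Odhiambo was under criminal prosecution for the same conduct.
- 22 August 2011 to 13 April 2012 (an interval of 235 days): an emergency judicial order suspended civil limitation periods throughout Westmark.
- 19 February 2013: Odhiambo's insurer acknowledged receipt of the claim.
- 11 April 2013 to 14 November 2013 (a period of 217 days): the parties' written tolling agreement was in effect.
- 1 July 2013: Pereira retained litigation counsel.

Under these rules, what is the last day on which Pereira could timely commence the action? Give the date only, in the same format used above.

Taking the later of the act (10 April 2009) and discovery (20 April 2010), the claim accrued on 20 April 2010.
The untolled deadline — 2 years after 20 April 2010 — is 20 April 2012.
The period was tolled for 235 days by the emergency suspension of filing deadlines (22 August 2011 to 13 April 2012), pushing the deadline to 11 December 2012.
The written tolling agreement starting 11 April 2013 came too late — the period had run on 11 December 2012 — and so does not extend the deadline.
The pending criminal prosecution from 10 August 2010 to 31 January 2011 does not toll the period, because no stated rule makes a criminal prosecution a tolling event.
The other events in the timeline have no effect on the limitation period under the stated rules.

11 December 2012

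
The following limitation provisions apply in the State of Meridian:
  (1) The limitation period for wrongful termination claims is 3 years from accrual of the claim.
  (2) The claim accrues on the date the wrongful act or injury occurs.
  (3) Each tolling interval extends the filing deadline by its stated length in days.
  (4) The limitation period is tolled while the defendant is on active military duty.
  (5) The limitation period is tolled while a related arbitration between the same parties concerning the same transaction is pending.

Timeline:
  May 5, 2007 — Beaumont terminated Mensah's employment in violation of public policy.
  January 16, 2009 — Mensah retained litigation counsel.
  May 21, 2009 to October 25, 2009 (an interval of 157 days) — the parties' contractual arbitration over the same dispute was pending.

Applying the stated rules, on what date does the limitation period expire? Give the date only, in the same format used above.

October 9, 2010

The limitation period began to run on May 5, 2007.
The untolled deadline — 3 years after May 5, 2007 — is May 5, 2010.
Because the pending related arbitration ran from May 21, 2009 to October 25, 2009, the deadline is extended by 157 days to October 9, 2010.
The other events in the timeline have no effect on the limitation period under the stated rules.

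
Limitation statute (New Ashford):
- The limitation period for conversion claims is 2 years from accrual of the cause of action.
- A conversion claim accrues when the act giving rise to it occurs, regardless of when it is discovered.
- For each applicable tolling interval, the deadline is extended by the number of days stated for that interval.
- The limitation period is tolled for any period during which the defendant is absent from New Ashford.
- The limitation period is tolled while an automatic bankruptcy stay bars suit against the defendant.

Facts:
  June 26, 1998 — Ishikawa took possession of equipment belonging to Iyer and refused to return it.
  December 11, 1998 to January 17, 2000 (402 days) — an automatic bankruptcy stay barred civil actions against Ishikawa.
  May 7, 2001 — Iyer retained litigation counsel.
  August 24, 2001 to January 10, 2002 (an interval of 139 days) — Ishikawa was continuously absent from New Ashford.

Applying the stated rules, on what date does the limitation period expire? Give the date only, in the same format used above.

August 2, 2001

The claim accrued on June 26, 1998, when the wrongful act occurred.
2 years from June 26, 1998 is June 26, 2000.
Because the automatic bankruptcy stay ran from December 11, 1998 to January 17, 2000, the deadline is extended by 402 days to August 2, 2001.
The defendant's absence from the jurisdiction starting August 24, 2001 came too late — the period had run on August 2, 2001 — and so does not extend the deadline.
None of the other events listed affects the running of the period under the stated rules.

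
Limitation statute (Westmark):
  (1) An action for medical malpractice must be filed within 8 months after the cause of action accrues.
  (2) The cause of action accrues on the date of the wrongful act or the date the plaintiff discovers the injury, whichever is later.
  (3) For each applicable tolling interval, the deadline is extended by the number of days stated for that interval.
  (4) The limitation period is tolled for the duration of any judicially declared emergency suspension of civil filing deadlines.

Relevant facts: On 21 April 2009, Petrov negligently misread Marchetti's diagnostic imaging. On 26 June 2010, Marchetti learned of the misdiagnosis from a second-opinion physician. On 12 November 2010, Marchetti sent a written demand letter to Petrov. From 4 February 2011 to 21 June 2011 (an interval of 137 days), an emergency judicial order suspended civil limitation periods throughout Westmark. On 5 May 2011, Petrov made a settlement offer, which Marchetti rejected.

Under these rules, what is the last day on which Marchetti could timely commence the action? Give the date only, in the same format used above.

Because discovery on 26 June 2010 post-dates the 21 April 2009 act, accrual under the later-of rule falls on 26 June 2010.
The untolled deadline — 8 months after 26 June 2010 — is 26 February 2011.
The emergency suspension of filing deadlines from 4 February 2011 to 21 June 2011 tolled the period for 137 days, extending the deadline to 13 July 2011.
The other events in the timeline have no effect on the limitation period under the stated rules.

13 July 2011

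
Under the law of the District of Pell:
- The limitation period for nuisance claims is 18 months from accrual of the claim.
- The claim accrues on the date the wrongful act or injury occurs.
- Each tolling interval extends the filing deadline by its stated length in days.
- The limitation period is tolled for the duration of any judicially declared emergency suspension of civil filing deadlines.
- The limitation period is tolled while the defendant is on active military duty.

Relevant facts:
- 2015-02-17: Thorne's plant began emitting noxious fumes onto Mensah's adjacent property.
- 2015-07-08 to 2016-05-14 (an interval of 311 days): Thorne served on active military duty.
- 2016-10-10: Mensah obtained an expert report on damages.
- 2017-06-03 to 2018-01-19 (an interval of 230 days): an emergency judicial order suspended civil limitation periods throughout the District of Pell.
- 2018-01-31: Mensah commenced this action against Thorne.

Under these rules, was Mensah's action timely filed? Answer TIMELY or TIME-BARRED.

The claim accrued on 2015-02-17, the date of the act.
18 months from 2015-02-17 is 2016-08-17.
Because the defendant's active military service ran from 2015-07-08 to 2016-05-14, the deadline is extended by 311 days to 2017-06-24.
The emergency suspension of filing deadlines from 2017-06-03 to 2018-01-19 tolled the period for 230 days, extending the deadline to 2018-02-09.
The other events in the timeline have no effect on the limitation period under the stated rules.
The 2018-01-31 filing precedes the 2018-02-09 deadline; the claim is timely.

TIMELY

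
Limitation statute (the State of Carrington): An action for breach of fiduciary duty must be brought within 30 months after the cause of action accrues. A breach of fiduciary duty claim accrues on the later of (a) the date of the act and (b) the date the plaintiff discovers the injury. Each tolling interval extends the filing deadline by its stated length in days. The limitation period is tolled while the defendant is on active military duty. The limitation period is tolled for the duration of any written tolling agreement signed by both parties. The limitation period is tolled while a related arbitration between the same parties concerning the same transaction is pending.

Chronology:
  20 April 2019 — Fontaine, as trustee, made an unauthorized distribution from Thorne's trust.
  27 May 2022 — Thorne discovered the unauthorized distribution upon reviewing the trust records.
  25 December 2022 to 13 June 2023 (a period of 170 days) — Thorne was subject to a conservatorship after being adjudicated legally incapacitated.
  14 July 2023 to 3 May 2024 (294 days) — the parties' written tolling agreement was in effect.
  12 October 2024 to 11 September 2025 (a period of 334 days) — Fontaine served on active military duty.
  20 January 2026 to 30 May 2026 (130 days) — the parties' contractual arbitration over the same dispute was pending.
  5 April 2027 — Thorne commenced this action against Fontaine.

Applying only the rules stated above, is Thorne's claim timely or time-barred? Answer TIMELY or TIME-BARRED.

The claim accrued on 27 May 2022 — the later of the 20 April 2019 act and the 27 May 2022 discovery.
Adding the 30 months base period to 27 May 2022 gives a deadline of 27 November 2024, before any tolling.
The written tolling agreement from 14 July 2023 to 3 May 2024 tolled the period for 294 days, extending the deadline to 17 September 2025.
Because the defendant's active military service ran from 12 October 2024 to 11 September 2025, the deadline is extended by 334 days to 17 August 2026.
The pending related arbitration from 20 January 2026 to 30 May 2026 tolled the period for 130 days, extending the deadline to 25 December 2026.
The plaintiff's legal incapacity from 25 December 2022 to 13 June 2023 does not toll the period, because no stated rule makes the plaintiff's incapacity a tolling event.
Thorne filed on 5 April 2027, after the 25 December 2026 deadline, so the action is time-barred.

TIME-BARRED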